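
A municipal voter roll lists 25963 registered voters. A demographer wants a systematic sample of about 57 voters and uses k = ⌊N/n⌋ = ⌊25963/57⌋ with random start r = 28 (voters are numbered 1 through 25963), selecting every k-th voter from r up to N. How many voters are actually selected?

k = ⌊25963/57⌋ = 455
Achieved size = ⌊(25963 − 28)/455⌋ + 1 = ⌊25935/455⌋ + 1 = 57 + 1 = 58
(last selection: 28 + 57×455 = 25963 ≤ 25963; next would be 26418 > 25963)

58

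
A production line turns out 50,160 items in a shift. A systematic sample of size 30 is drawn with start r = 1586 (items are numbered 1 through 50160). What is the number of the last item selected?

50074

k = 50160/30 = 1672
30th selection = r + (30−1)·k = 1586 + 29×1672 = 1586 + 48488 = 50074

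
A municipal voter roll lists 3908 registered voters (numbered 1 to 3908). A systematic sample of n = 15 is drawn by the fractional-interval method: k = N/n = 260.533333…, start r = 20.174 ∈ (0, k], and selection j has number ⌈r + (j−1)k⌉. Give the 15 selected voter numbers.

21, 281, 542, 802, 1063, 1323, 1584, 1844, 2105, 2365, 2626, 2887, 3147, 3408, 3668

j=1: r + 0k = 20.174 → ⌈·⌉ = 21
j=2: r + 1k = 280.707333… → ⌈·⌉ = 281
j=3: r + 2k = 541.240666… → ⌈·⌉ = 542
j=4: r + 3k = 801.774 → ⌈·⌉ = 802
j=5: r + 4k = 1062.307333… → ⌈·⌉ = 1063
j=6: r + 5k = 1322.840666… → ⌈·⌉ = 1323
j=7: r + 6k = 1583.374 → ⌈·⌉ = 1584
j=8: r + 7k = 1843.907333… → ⌈·⌉ = 1844
j=9: r + 8k = 2104.440666… → ⌈·⌉ = 2105
j=10: r + 9k = 2364.974 → ⌈·⌉ = 2365
j=11: r + 10k = 2625.507333… → ⌈·⌉ = 2626
j=12: r + 11k = 2886.040666… → ⌈·⌉ = 2887
j=13: r + 12k = 3146.574 → ⌈·⌉ = 3147
j=14: r + 13k = 3407.107333… → ⌈·⌉ = 3408
j=15: r + 14k = 3667.640666… → ⌈·⌉ = 3668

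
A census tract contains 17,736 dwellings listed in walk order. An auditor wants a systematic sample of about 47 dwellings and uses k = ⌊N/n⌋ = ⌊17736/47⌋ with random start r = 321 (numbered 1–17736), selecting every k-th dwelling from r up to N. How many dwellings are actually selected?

k = ⌊17736/47⌋ = 377
Achieved size = ⌊(17736 − 321)/377⌋ + 1 = ⌊17415/377⌋ + 1 = 46 + 1 = 47
(last selection: 321 + 46×377 = 17663 ≤ 17736; next would be 18040 > 17736)

47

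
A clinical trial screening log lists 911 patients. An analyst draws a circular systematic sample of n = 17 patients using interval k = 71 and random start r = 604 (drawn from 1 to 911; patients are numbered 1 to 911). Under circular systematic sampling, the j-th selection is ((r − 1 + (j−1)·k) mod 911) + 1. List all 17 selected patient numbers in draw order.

604, 675, 746, 817, 888, 48, 119, 190, 261, 332, 403, 474, 545, 616, 687, 758, 829

Selection 1: 604
Selection 2: 604 + 71 = 675
Selection 3: 675 + 71 = 746
Selection 4: 746 + 71 = 817
Selection 5: 817 + 71 = 888
Selection 6: 888 + 71 = 959 → 959 − 911 = 48
Selection 7: 48 + 71 = 119
Selection 8: 119 + 71 = 190
Selection 9: 190 + 71 = 261
Selection 10: 261 + 71 = 332
Selection 11: 332 + 71 = 403
Selection 12: 403 + 71 = 474
Selection 13: 474 + 71 = 545
Selection 14: 545 + 71 = 616
Selection 15: 616 + 71 = 687
Selection 16: 687 + 71 = 758
Selection 17: 758 + 71 = 829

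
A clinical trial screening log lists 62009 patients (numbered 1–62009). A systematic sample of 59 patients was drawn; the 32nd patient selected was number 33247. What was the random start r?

k = 62009/59 = 1051
r = 33247 − (32−1)×1051 = 33247 − 32581 = 666

666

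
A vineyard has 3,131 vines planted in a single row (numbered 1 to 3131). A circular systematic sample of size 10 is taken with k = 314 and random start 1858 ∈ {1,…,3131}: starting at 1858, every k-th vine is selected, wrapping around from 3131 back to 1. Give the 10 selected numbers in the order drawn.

Selection 1: 1858
Selection 2: 1858 + 314 = 2172
Selection 3: 2172 + 314 = 2486
Selection 4: 2486 + 314 = 2800
Selection 5: 2800 + 314 = 3114
Selection 6: 3114 + 314 = 3428 → 3428 − 3131 = 297
Selection 7: 297 + 314 = 611
Selection 8: 611 + 314 = 925
Selection 9: 925 + 314 = 1239
Selection 10: 1239 + 314 = 1553

1858, 2172, 2486, 2800, 3114, 297, 611, 925, 1239, 1553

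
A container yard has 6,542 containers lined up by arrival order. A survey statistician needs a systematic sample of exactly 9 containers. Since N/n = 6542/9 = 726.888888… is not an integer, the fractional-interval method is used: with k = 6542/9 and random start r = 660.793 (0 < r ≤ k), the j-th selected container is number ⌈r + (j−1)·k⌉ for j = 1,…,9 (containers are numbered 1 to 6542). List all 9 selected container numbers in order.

j=1: r + 0k = 660.793 → ⌈·⌉ = 661
j=2: r + 1k = 1387.681888… → ⌈·⌉ = 1388
j=3: r + 2k = 2114.570777… → ⌈·⌉ = 2115
j=4: r + 3k = 2841.459666… → ⌈·⌉ = 2842
j=5: r + 4k = 3568.348555… → ⌈·⌉ = 3569
j=6: r + 5k = 4295.237444… → ⌈·⌉ = 4296
j=7: r + 6k = 5022.126333… → ⌈·⌉ = 5023
j=8: r + 7k = 5749.015222… → ⌈·⌉ = 5750
j=9: r + 8k = 6475.904111… → ⌈·⌉ = 6476

661, 1388, 2115, 2842, 3569, 4296, 5023, 5750, 6476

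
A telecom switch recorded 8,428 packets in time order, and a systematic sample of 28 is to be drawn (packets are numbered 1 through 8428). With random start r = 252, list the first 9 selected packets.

252, 553, 854, 1155, 1456, 1757, 2058, 2359, 2660

k = N/n = 8428/28 = 301
packet 1: 252
packet 2: 252 + 301 = 553
packet 3: 553 + 301 = 854
packet 4: 854 + 301 = 1155
packet 5: 1155 + 301 = 1456
packet 6: 1456 + 301 = 1757
packet 7: 1757 + 301 = 2058
packet 8: 2058 + 301 = 2359
packet 9: 2359 + 301 = 2660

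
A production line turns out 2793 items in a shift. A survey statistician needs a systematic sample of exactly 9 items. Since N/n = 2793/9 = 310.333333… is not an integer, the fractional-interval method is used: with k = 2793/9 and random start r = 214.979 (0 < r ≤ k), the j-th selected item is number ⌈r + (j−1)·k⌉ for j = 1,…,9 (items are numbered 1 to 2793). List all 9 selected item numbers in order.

j=1: r + 0k = 214.979 → ⌈·⌉ = 215
j=2: r + 1k = 525.312333… → ⌈·⌉ = 526
j=3: r + 2k = 835.645666… → ⌈·⌉ = 836
j=4: r + 3k = 1145.979 → ⌈·⌉ = 1146
j=5: r + 4k = 1456.312333… → ⌈·⌉ = 1457
j=6: r + 5k = 1766.645666… → ⌈·⌉ = 1767
j=7: r + 6k = 2076.979 → ⌈·⌉ = 2077
j=8: r + 7k = 2387.312333… → ⌈·⌉ = 2388
j=9: r + 8k = 2697.645666… → ⌈·⌉ = 2698

215, 526, 836, 1146, 1457, 1767, 2077, 2388, 2698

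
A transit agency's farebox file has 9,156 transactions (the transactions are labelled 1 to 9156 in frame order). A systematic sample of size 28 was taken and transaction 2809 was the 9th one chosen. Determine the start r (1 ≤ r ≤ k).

193

k = 9156/28 = 327
r = 2809 − (9−1)×327 = 2809 − 2616 = 193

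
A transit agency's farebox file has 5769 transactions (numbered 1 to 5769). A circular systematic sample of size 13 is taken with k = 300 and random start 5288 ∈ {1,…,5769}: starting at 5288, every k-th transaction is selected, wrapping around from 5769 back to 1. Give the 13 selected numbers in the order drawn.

Selection 1: 5288
Selection 2: 5288 + 300 = 5588
Selection 3: 5588 + 300 = 5888 → 5888 − 5769 = 119
Selection 4: 119 + 300 = 419
Selection 5: 419 + 300 = 719
Selection 6: 719 + 300 = 1019
Selection 7: 1019 + 300 = 1319
Selection 8: 1319 + 300 = 1619
Selection 9: 1619 + 300 = 1919
Selection 10: 1919 + 300 = 2219
Selection 11: 2219 + 300 = 2519
Selection 12: 2519 + 300 = 2819
Selection 13: 2819 + 300 = 3119

5288, 5588, 119, 419, 719, 1019, 1319, 1619, 1919, 2219, 2519, 2819, 3119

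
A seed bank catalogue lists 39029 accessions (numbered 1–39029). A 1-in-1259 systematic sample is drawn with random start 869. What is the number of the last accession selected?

38639

k = 1259
31st selection = r + (31−1)·k = 869 + 30×1259 = 869 + 37770 = 38639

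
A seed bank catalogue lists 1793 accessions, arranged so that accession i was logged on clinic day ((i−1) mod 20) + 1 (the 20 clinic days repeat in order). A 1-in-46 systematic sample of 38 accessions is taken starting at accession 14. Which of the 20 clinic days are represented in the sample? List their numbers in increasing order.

Consecutive selections differ by k = 46, so their clinic day numbers differ by 46 mod 20 = 6.
gcd(46, 20) = 2, so the sample visits 20/2 = 10 distinct residues mod 20.
Start 14 is clinic day 14; the clinic days hit are 2, 4, 6, 8, 10, 12, 14, 16, 18, 20.

2, 4, 6, 8, 10, 12, 14, 16, 18, 20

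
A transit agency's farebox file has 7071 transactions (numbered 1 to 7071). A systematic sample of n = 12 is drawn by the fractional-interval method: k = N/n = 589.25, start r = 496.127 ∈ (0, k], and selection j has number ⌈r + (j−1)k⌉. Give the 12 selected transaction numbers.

j=1: r + 0k = 496.127 → ⌈·⌉ = 497
j=2: r + 1k = 1085.377 → ⌈·⌉ = 1086
j=3: r + 2k = 1674.627 → ⌈·⌉ = 1675
j=4: r + 3k = 2263.877 → ⌈·⌉ = 2264
j=5: r + 4k = 2853.127 → ⌈·⌉ = 2854
j=6: r + 5k = 3442.377 → ⌈·⌉ = 3443
j=7: r + 6k = 4031.627 → ⌈·⌉ = 4032
j=8: r + 7k = 4620.877 → ⌈·⌉ = 4621
j=9: r + 8k = 5210.127 → ⌈·⌉ = 5211
j=10: r + 9k = 5799.377 → ⌈·⌉ = 5800
j=11: r + 10k = 6388.627 → ⌈·⌉ = 6389
j=12: r + 11k = 6977.877 → ⌈·⌉ = 6978

497, 1086, 1675, 2264, 2854, 3443, 4032, 4621, 5211, 5800, 6389, 6978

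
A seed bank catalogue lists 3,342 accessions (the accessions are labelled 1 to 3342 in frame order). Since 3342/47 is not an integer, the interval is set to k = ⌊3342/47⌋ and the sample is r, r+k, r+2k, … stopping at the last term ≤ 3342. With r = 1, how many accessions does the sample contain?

k = ⌊3342/47⌋ = 71
Achieved size = ⌊(3342 − 1)/71⌋ + 1 = ⌊3341/71⌋ + 1 = 47 + 1 = 48
(last selection: 1 + 47×71 = 3338 ≤ 3342; next would be 3409 > 3342)

48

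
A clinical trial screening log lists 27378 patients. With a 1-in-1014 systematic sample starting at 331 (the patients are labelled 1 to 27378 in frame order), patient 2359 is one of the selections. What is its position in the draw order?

k = 1014
position = (2359 − 331)/1014 + 1 = 2028/1014 + 1 = 2 + 1 = 3

3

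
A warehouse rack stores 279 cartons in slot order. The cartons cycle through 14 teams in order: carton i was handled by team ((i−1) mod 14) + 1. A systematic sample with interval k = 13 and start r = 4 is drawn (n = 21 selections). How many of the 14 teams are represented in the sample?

Consecutive selections differ by k = 13, so their team numbers differ by 13 mod 14 = 13.
gcd(13, 14) = 1, so the sample visits 14/1 = 14 distinct residues mod 14.
Start 4 is team 4; the teams hit are 1, 2, 3, 4, 5, 6, 7, 8, 9, 10, 11, 12, 13, 14.

14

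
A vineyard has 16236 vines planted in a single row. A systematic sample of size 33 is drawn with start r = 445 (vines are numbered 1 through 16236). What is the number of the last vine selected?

k = 16236/33 = 492
33rd selection = r + (33−1)·k = 445 + 32×492 = 445 + 15744 = 16189

16189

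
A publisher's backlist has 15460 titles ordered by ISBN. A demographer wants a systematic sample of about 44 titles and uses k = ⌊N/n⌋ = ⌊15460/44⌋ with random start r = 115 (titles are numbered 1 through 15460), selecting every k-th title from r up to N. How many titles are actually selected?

44

k = ⌊15460/44⌋ = 351
Achieved size = ⌊(15460 − 115)/351⌋ + 1 = ⌊15345/351⌋ + 1 = 43 + 1 = 44
(last selection: 115 + 43×351 = 15208 ≤ 15460; next would be 15559 > 15460)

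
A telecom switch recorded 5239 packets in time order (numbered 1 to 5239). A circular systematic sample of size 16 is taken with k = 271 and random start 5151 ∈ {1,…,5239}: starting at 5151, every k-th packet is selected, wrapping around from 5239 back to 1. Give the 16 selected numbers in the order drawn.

5151, 183, 454, 725, 996, 1267, 1538, 1809, 2080, 2351, 2622, 2893, 3164, 3435, 3706, 3977

Selection 1: 5151
Selection 2: 5151 + 271 = 5422 → 5422 − 5239 = 183
Selection 3: 183 + 271 = 454
Selection 4: 454 + 271 = 725
Selection 5: 725 + 271 = 996
Selection 6: 996 + 271 = 1267
Selection 7: 1267 + 271 = 1538
Selection 8: 1538 + 271 = 1809
Selection 9: 1809 + 271 = 2080
Selection 10: 2080 + 271 = 2351
Selection 11: 2351 + 271 = 2622
Selection 12: 2622 + 271 = 2893
Selection 13: 2893 + 271 = 3164
Selection 14: 3164 + 271 = 3435
Selection 15: 3435 + 271 = 3706
Selection 16: 3706 + 271 = 3977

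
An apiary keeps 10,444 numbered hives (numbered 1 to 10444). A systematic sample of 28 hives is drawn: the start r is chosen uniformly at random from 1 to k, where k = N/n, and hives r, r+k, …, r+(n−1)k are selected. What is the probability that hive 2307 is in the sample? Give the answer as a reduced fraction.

k = 10444/28 = 373.
Hive 2307 is selected iff r ≡ 2307 (mod 373); exactly one such r in {1,…,373}.
Inclusion probability = 1/373.

1/373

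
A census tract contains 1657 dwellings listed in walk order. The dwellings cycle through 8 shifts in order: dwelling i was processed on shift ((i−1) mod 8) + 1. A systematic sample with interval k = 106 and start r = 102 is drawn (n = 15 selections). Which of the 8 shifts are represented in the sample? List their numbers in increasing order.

2, 4, 6, 8

Consecutive selections differ by k = 106, so their shift numbers differ by 106 mod 8 = 2.
gcd(106, 8) = 2, so the sample visits 8/2 = 4 distinct residues mod 8.
Start 102 is shift 6; the shifts hit are 2, 4, 6, 8.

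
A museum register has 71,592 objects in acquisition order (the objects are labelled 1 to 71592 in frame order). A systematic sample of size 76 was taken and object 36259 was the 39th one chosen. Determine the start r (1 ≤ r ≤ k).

k = 71592/76 = 942
r = 36259 − (39−1)×942 = 36259 − 35796 = 463

463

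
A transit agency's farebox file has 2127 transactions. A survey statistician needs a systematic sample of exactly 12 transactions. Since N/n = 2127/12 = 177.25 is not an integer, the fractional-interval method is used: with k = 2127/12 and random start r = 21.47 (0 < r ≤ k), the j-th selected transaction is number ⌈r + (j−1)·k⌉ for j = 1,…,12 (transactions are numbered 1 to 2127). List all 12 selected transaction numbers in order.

22, 199, 376, 554, 731, 908, 1085, 1263, 1440, 1617, 1794, 1972

j=1: r + 0k = 21.47 → ⌈·⌉ = 22
j=2: r + 1k = 198.72 → ⌈·⌉ = 199
j=3: r + 2k = 375.97 → ⌈·⌉ = 376
j=4: r + 3k = 553.22 → ⌈·⌉ = 554
j=5: r + 4k = 730.47 → ⌈·⌉ = 731
j=6: r + 5k = 907.72 → ⌈·⌉ = 908
j=7: r + 6k = 1084.97 → ⌈·⌉ = 1085
j=8: r + 7k = 1262.22 → ⌈·⌉ = 1263
j=9: r + 8k = 1439.47 → ⌈·⌉ = 1440
j=10: r + 9k = 1616.72 → ⌈·⌉ = 1617
j=11: r + 10k = 1793.97 → ⌈·⌉ = 1794
j=12: r + 11k = 1971.22 → ⌈·⌉ = 1972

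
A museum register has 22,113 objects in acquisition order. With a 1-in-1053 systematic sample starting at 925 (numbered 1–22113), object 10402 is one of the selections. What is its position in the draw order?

k = 1053
position = (10402 − 925)/1053 + 1 = 9477/1053 + 1 = 9 + 1 = 10

10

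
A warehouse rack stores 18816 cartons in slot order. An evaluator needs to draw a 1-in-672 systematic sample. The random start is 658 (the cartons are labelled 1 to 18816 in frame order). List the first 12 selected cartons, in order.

carton 1: 658
carton 2: 658 + 672 = 1330
carton 3: 1330 + 672 = 2002
carton 4: 2002 + 672 = 2674
carton 5: 2674 + 672 = 3346
carton 6: 3346 + 672 = 4018
carton 7: 4018 + 672 = 4690
carton 8: 4690 + 672 = 5362
carton 9: 5362 + 672 = 6034
carton 10: 6034 + 672 = 6706
carton 11: 6706 + 672 = 7378
carton 12: 7378 + 672 = 8050

658, 1330, 2002, 2674, 3346, 4018, 4690, 5362, 6034, 6706, 7378, 8050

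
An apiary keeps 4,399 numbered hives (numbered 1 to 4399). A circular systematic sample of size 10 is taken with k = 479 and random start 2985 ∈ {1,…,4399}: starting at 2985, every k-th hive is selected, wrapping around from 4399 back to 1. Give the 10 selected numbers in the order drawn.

2985, 3464, 3943, 23, 502, 981, 1460, 1939, 2418, 2897

Selection 1: 2985
Selection 2: 2985 + 479 = 3464
Selection 3: 3464 + 479 = 3943
Selection 4: 3943 + 479 = 4422 → 4422 − 4399 = 23
Selection 5: 23 + 479 = 502
Selection 6: 502 + 479 = 981
Selection 7: 981 + 479 = 1460
Selection 8: 1460 + 479 = 1939
Selection 9: 1939 + 479 = 2418
Selection 10: 2418 + 479 = 2897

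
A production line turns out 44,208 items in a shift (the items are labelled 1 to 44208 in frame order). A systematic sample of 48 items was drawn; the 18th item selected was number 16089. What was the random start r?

432

k = 44208/48 = 921
r = 16089 − (18−1)×921 = 16089 − 15657 = 432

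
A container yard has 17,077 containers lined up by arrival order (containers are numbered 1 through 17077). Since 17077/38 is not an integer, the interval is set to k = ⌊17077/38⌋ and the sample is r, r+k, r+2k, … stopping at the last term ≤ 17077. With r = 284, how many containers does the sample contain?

38

k = ⌊17077/38⌋ = 449
Achieved size = ⌊(17077 − 284)/449⌋ + 1 = ⌊16793/449⌋ + 1 = 37 + 1 = 38
(last selection: 284 + 37×449 = 16897 ≤ 17077; next would be 17346 > 17077)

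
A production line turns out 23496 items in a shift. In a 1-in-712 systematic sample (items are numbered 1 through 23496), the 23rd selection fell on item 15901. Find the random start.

237

k = 712
r = 15901 − (23−1)×712 = 15901 − 15664 = 237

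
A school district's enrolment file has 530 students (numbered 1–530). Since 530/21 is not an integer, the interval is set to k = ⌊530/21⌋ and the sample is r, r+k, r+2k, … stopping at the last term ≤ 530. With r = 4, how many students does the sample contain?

22

k = ⌊530/21⌋ = 25
Achieved size = ⌊(530 − 4)/25⌋ + 1 = ⌊526/25⌋ + 1 = 21 + 1 = 22
(last selection: 4 + 21×25 = 529 ≤ 530; next would be 554 > 530)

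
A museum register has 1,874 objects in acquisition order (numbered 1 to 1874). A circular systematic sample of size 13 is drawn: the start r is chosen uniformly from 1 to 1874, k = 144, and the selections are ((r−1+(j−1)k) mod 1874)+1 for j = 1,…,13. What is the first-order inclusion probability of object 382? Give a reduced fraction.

13/1874

For each position j, as r ranges over 1…1874 the j-th selection hits every object exactly once, so object 382 is selected for exactly 13 of the 1874 starts.
Inclusion probability = 13/1874.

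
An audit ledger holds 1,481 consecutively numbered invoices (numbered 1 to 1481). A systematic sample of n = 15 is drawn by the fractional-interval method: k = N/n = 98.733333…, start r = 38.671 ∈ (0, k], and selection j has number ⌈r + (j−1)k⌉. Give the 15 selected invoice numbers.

39, 138, 237, 335, 434, 533, 632, 730, 829, 928, 1027, 1125, 1224, 1323, 1421

j=1: r + 0k = 38.671 → ⌈·⌉ = 39
j=2: r + 1k = 137.404333… → ⌈·⌉ = 138
j=3: r + 2k = 236.137666… → ⌈·⌉ = 237
j=4: r + 3k = 334.871 → ⌈·⌉ = 335
j=5: r + 4k = 433.604333… → ⌈·⌉ = 434
j=6: r + 5k = 532.337666… → ⌈·⌉ = 533
j=7: r + 6k = 631.071 → ⌈·⌉ = 632
j=8: r + 7k = 729.804333… → ⌈·⌉ = 730
j=9: r + 8k = 828.537666… → ⌈·⌉ = 829
j=10: r + 9k = 927.271 → ⌈·⌉ = 928
j=11: r + 10k = 1026.004333… → ⌈·⌉ = 1027
j=12: r + 11k = 1124.737666… → ⌈·⌉ = 1125
j=13: r + 12k = 1223.471 → ⌈·⌉ = 1224
j=14: r + 13k = 1322.204333… → ⌈·⌉ = 1323
j=15: r + 14k = 1420.937666… → ⌈·⌉ = 1421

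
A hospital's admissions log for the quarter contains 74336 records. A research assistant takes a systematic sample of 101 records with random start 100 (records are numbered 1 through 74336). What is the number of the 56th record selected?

40580

k = 74336/101 = 736
56th selection = r + (56−1)·k = 100 + 55×736 = 100 + 40480 = 40580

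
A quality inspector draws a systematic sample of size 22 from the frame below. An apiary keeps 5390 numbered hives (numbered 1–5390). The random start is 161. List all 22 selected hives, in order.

161, 406, 651, 896, 1141, 1386, 1631, 1876, 2121, 2366, 2611, 2856, 3101, 3346, 3591, 3836, 4081, 4326, 4571, 4816, 5061, 5306

k = N/n = 5390/22 = 245
hive 1: 161
hive 2: 161 + 245 = 406
hive 3: 406 + 245 = 651
hive 4: 651 + 245 = 896
hive 5: 896 + 245 = 1141
hive 6: 1141 + 245 = 1386
hive 7: 1386 + 245 = 1631
hive 8: 1631 + 245 = 1876
hive 9: 1876 + 245 = 2121
hive 10: 2121 + 245 = 2366
hive 11: 2366 + 245 = 2611
hive 12: 2611 + 245 = 2856
hive 13: 2856 + 245 = 3101
hive 14: 3101 + 245 = 3346
hive 15: 3346 + 245 = 3591
hive 16: 3591 + 245 = 3836
hive 17: 3836 + 245 = 4081
hive 18: 4081 + 245 = 4326
hive 19: 4326 + 245 = 4571
hive 20: 4571 + 245 = 4816
hive 21: 4816 + 245 = 5061
hive 22: 5061 + 245 = 5306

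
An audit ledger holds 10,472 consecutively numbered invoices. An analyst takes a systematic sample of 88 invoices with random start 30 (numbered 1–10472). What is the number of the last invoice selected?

k = 10472/88 = 119
88th selection = r + (88−1)·k = 30 + 87×119 = 30 + 10353 = 10383

10383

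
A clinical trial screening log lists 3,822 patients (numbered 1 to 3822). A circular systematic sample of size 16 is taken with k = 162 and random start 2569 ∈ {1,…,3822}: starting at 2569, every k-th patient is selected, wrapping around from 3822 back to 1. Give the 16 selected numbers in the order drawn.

Selection 1: 2569
Selection 2: 2569 + 162 = 2731
Selection 3: 2731 + 162 = 2893
Selection 4: 2893 + 162 = 3055
Selection 5: 3055 + 162 = 3217
Selection 6: 3217 + 162 = 3379
Selection 7: 3379 + 162 = 3541
Selection 8: 3541 + 162 = 3703
Selection 9: 3703 + 162 = 3865 → 3865 − 3822 = 43
Selection 10: 43 + 162 = 205
Selection 11: 205 + 162 = 367
Selection 12: 367 + 162 = 529
Selection 13: 529 + 162 = 691
Selection 14: 691 + 162 = 853
Selection 15: 853 + 162 = 1015
Selection 16: 1015 + 162 = 1177

2569, 2731, 2893, 3055, 3217, 3379, 3541, 3703, 43, 205, 367, 529, 691, 853, 1015, 1177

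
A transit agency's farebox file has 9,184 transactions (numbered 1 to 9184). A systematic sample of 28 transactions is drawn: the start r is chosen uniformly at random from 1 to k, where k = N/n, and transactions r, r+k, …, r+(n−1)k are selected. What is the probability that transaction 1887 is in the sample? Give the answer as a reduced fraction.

k = 9184/28 = 328.
Transaction 1887 is selected iff r ≡ 1887 (mod 328); exactly one such r in {1,…,328}.
Inclusion probability = 1/328.

1/328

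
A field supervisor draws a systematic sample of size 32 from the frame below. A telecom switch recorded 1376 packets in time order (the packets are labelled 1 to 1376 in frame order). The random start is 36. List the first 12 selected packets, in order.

36, 79, 122, 165, 208, 251, 294, 337, 380, 423, 466, 509

k = N/n = 1376/32 = 43
packet 1: 36
packet 2: 36 + 43 = 79
packet 3: 79 + 43 = 122
packet 4: 122 + 43 = 165
packet 5: 165 + 43 = 208
packet 6: 208 + 43 = 251
packet 7: 251 + 43 = 294
packet 8: 294 + 43 = 337
packet 9: 337 + 43 = 380
packet 10: 380 + 43 = 423
packet 11: 423 + 43 = 466
packet 12: 466 + 43 = 509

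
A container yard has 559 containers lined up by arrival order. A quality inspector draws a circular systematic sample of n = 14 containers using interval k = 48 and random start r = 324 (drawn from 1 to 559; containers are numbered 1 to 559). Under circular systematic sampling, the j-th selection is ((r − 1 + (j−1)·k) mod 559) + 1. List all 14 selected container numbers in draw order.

Selection 1: 324
Selection 2: 324 + 48 = 372
Selection 3: 372 + 48 = 420
Selection 4: 420 + 48 = 468
Selection 5: 468 + 48 = 516
Selection 6: 516 + 48 = 564 → 564 − 559 = 5
Selection 7: 5 + 48 = 53
Selection 8: 53 + 48 = 101
Selection 9: 101 + 48 = 149
Selection 10: 149 + 48 = 197
Selection 11: 197 + 48 = 245
Selection 12: 245 + 48 = 293
Selection 13: 293 + 48 = 341
Selection 14: 341 + 48 = 389

324, 372, 420, 468, 516, 5, 53, 101, 149, 197, 245, 293, 341, 389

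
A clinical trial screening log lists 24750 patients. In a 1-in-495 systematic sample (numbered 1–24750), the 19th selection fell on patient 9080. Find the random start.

170

k = 495
r = 9080 − (19−1)×495 = 9080 − 8910 = 170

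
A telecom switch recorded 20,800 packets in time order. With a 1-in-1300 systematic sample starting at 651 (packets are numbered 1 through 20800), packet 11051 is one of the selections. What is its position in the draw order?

k = 1300
position = (11051 − 651)/1300 + 1 = 10400/1300 + 1 = 8 + 1 = 9

9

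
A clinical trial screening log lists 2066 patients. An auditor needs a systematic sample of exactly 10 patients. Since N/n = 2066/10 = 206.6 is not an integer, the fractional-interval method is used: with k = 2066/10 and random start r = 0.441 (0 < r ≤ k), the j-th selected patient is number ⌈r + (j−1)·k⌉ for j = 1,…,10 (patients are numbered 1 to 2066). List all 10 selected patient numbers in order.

1, 208, 414, 621, 827, 1034, 1241, 1447, 1654, 1860

j=1: r + 0k = 0.441 → ⌈·⌉ = 1
j=2: r + 1k = 207.041 → ⌈·⌉ = 208
j=3: r + 2k = 413.641 → ⌈·⌉ = 414
j=4: r + 3k = 620.241 → ⌈·⌉ = 621
j=5: r + 4k = 826.841 → ⌈·⌉ = 827
j=6: r + 5k = 1033.441 → ⌈·⌉ = 1034
j=7: r + 6k = 1240.041 → ⌈·⌉ = 1241
j=8: r + 7k = 1446.641 → ⌈·⌉ = 1447
j=9: r + 8k = 1653.241 → ⌈·⌉ = 1654
j=10: r + 9k = 1859.841 → ⌈·⌉ = 1860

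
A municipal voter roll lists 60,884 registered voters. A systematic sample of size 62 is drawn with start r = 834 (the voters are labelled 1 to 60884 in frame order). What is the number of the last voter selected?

k = 60884/62 = 982
62nd selection = r + (62−1)·k = 834 + 61×982 = 834 + 59902 = 60736

60736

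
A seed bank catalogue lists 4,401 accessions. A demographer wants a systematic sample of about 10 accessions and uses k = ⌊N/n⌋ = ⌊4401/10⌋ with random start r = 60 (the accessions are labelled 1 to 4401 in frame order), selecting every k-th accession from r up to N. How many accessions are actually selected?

10

k = ⌊4401/10⌋ = 440
Achieved size = ⌊(4401 − 60)/440⌋ + 1 = ⌊4341/440⌋ + 1 = 9 + 1 = 10
(last selection: 60 + 9×440 = 4020 ≤ 4401; next would be 4460 > 4401)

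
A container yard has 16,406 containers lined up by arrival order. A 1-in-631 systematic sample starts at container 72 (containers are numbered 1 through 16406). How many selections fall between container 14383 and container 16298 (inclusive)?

3

k = 631
First selection ≥ 14383: 72 + ⌈(14383−72)/631⌉·631 = 72 + 23×631 = 14585
Last selection ≤ 16298: 72 + ⌊(16298−72)/631⌋·631 = 72 + 25×631 = 15847
Count = 25 − 23 + 1 = 3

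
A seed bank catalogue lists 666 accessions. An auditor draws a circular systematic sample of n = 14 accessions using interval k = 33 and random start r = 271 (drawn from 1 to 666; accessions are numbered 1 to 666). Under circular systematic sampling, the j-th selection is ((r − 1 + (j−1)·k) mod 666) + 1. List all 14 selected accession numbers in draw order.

271, 304, 337, 370, 403, 436, 469, 502, 535, 568, 601, 634, 1, 34

Selection 1: 271
Selection 2: 271 + 33 = 304
Selection 3: 304 + 33 = 337
Selection 4: 337 + 33 = 370
Selection 5: 370 + 33 = 403
Selection 6: 403 + 33 = 436
Selection 7: 436 + 33 = 469
Selection 8: 469 + 33 = 502
Selection 9: 502 + 33 = 535
Selection 10: 535 + 33 = 568
Selection 11: 568 + 33 = 601
Selection 12: 601 + 33 = 634
Selection 13: 634 + 33 = 667 → 667 − 666 = 1
Selection 14: 1 + 33 = 34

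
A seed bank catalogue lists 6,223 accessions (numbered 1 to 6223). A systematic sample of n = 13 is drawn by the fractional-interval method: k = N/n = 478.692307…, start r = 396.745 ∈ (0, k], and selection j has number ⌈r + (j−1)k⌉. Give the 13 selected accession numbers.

397, 876, 1355, 1833, 2312, 2791, 3269, 3748, 4227, 4705, 5184, 5663, 6142

j=1: r + 0k = 396.745 → ⌈·⌉ = 397
j=2: r + 1k = 875.437307… → ⌈·⌉ = 876
j=3: r + 2k = 1354.129615… → ⌈·⌉ = 1355
j=4: r + 3k = 1832.821923… → ⌈·⌉ = 1833
j=5: r + 4k = 2311.514230… → ⌈·⌉ = 2312
j=6: r + 5k = 2790.206538… → ⌈·⌉ = 2791
j=7: r + 6k = 3268.898846… → ⌈·⌉ = 3269
j=8: r + 7k = 3747.591153… → ⌈·⌉ = 3748
j=9: r + 8k = 4226.283461… → ⌈·⌉ = 4227
j=10: r + 9k = 4704.975769… → ⌈·⌉ = 4705
j=11: r + 10k = 5183.668076… → ⌈·⌉ = 5184
j=12: r + 11k = 5662.360384… → ⌈·⌉ = 5663
j=13: r + 12k = 6141.052692… → ⌈·⌉ = 6142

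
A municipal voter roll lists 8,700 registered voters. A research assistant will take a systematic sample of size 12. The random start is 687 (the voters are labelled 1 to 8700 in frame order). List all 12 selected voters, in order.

k = N/n = 8700/12 = 725
voter 1: 687
voter 2: 687 + 725 = 1412
voter 3: 1412 + 725 = 2137
voter 4: 2137 + 725 = 2862
voter 5: 2862 + 725 = 3587
voter 6: 3587 + 725 = 4312
voter 7: 4312 + 725 = 5037
voter 8: 5037 + 725 = 5762
voter 9: 5762 + 725 = 6487
voter 10: 6487 + 725 = 7212
voter 11: 7212 + 725 = 7937
voter 12: 7937 + 725 = 8662

687, 1412, 2137, 2862, 3587, 4312, 5037, 5762, 6487, 7212, 7937, 8662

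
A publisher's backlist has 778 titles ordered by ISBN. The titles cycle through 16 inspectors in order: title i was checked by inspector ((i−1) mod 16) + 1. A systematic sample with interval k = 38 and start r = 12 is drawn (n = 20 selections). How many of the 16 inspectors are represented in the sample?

Consecutive selections differ by k = 38, so their inspector numbers differ by 38 mod 16 = 6.
gcd(38, 16) = 2, so the sample visits 16/2 = 8 distinct residues mod 16.
Start 12 is inspector 12; the inspectors hit are 2, 4, 6, 8, 10, 12, 14, 16.

8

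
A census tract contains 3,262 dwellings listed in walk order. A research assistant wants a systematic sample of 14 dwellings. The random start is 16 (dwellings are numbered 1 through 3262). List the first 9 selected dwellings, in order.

k = N/n = 3262/14 = 233
dwelling 1: 16
dwelling 2: 16 + 233 = 249
dwelling 3: 249 + 233 = 482
dwelling 4: 482 + 233 = 715
dwelling 5: 715 + 233 = 948
dwelling 6: 948 + 233 = 1181
dwelling 7: 1181 + 233 = 1414
dwelling 8: 1414 + 233 = 1647
dwelling 9: 1647 + 233 = 1880

16, 249, 482, 715, 948, 1181, 1414, 1647, 1880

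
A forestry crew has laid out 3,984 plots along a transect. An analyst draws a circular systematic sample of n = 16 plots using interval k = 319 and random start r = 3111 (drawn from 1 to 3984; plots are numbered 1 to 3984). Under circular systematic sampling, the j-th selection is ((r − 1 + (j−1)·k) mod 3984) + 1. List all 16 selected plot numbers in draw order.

3111, 3430, 3749, 84, 403, 722, 1041, 1360, 1679, 1998, 2317, 2636, 2955, 3274, 3593, 3912

Selection 1: 3111
Selection 2: 3111 + 319 = 3430
Selection 3: 3430 + 319 = 3749
Selection 4: 3749 + 319 = 4068 → 4068 − 3984 = 84
Selection 5: 84 + 319 = 403
Selection 6: 403 + 319 = 722
Selection 7: 722 + 319 = 1041
Selection 8: 1041 + 319 = 1360
Selection 9: 1360 + 319 = 1679
Selection 10: 1679 + 319 = 1998
Selection 11: 1998 + 319 = 2317
Selection 12: 2317 + 319 = 2636
Selection 13: 2636 + 319 = 2955
Selection 14: 2955 + 319 = 3274
Selection 15: 3274 + 319 = 3593
Selection 16: 3593 + 319 = 3912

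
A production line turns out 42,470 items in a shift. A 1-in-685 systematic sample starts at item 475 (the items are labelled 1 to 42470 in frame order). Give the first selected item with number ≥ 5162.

k = 685
Steps past start: ⌈(5162 − 475)/685⌉ = ⌈4687/685⌉ = 7
Selected item: 475 + 7×685 = 5270

5270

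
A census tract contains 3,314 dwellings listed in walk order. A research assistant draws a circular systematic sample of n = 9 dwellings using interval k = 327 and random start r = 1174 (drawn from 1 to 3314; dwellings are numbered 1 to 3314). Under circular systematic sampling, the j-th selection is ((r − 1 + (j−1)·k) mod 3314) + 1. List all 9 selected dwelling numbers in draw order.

Selection 1: 1174
Selection 2: 1174 + 327 = 1501
Selection 3: 1501 + 327 = 1828
Selection 4: 1828 + 327 = 2155
Selection 5: 2155 + 327 = 2482
Selection 6: 2482 + 327 = 2809
Selection 7: 2809 + 327 = 3136
Selection 8: 3136 + 327 = 3463 → 3463 − 3314 = 149
Selection 9: 149 + 327 = 476

1174, 1501, 1828, 2155, 2482, 2809, 3136, 149, 476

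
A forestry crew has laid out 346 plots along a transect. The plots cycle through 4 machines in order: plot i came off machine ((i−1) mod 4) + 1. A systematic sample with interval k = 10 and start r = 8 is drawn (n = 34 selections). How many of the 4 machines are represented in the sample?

2

Consecutive selections differ by k = 10, so their machine numbers differ by 10 mod 4 = 2.
gcd(10, 4) = 2, so the sample visits 4/2 = 2 distinct residues mod 4.
Start 8 is machine 4; the machines hit are 2, 4.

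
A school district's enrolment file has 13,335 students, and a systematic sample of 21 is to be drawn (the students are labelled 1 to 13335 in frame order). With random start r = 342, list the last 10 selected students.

k = N/n = 13335/21 = 635
12th selection = 342 + 11×635 = 7327
13th: 7327 + 635 = 7962
14th: 7962 + 635 = 8597
15th: 8597 + 635 = 9232
16th: 9232 + 635 = 9867
17th: 9867 + 635 = 10502
18th: 10502 + 635 = 11137
19th: 11137 + 635 = 11772
20th: 11772 + 635 = 12407
21st: 12407 + 635 = 13042

7327, 7962, 8597, 9232, 9867, 10502, 11137, 11772, 12407, 13042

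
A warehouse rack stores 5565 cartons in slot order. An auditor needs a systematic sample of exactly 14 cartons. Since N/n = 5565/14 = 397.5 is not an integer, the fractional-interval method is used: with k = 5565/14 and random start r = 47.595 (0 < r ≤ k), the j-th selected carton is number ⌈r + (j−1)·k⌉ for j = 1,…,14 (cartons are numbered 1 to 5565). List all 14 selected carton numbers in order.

j=1: r + 0k = 47.595 → ⌈·⌉ = 48
j=2: r + 1k = 445.095 → ⌈·⌉ = 446
j=3: r + 2k = 842.595 → ⌈·⌉ = 843
j=4: r + 3k = 1240.095 → ⌈·⌉ = 1241
j=5: r + 4k = 1637.595 → ⌈·⌉ = 1638
j=6: r + 5k = 2035.095 → ⌈·⌉ = 2036
j=7: r + 6k = 2432.595 → ⌈·⌉ = 2433
j=8: r + 7k = 2830.095 → ⌈·⌉ = 2831
j=9: r + 8k = 3227.595 → ⌈·⌉ = 3228
j=10: r + 9k = 3625.095 → ⌈·⌉ = 3626
j=11: r + 10k = 4022.595 → ⌈·⌉ = 4023
j=12: r + 11k = 4420.095 → ⌈·⌉ = 4421
j=13: r + 12k = 4817.595 → ⌈·⌉ = 4818
j=14: r + 13k = 5215.095 → ⌈·⌉ = 5216

48, 446, 843, 1241, 1638, 2036, 2433, 2831, 3228, 3626, 4023, 4421, 4818, 5216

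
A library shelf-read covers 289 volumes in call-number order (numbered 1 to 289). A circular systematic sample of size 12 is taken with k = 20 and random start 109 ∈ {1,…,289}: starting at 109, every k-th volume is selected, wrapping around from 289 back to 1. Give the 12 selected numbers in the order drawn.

109, 129, 149, 169, 189, 209, 229, 249, 269, 289, 20, 40

Selection 1: 109
Selection 2: 109 + 20 = 129
Selection 3: 129 + 20 = 149
Selection 4: 149 + 20 = 169
Selection 5: 169 + 20 = 189
Selection 6: 189 + 20 = 209
Selection 7: 209 + 20 = 229
Selection 8: 229 + 20 = 249
Selection 9: 249 + 20 = 269
Selection 10: 269 + 20 = 289
Selection 11: 289 + 20 = 309 → 309 − 289 = 20
Selection 12: 20 + 20 = 40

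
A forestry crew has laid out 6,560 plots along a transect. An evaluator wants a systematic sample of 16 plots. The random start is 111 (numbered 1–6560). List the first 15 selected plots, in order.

k = N/n = 6560/16 = 410
plot 1: 111
plot 2: 111 + 410 = 521
plot 3: 521 + 410 = 931
plot 4: 931 + 410 = 1341
plot 5: 1341 + 410 = 1751
plot 6: 1751 + 410 = 2161
plot 7: 2161 + 410 = 2571
plot 8: 2571 + 410 = 2981
plot 9: 2981 + 410 = 3391
plot 10: 3391 + 410 = 3801
plot 11: 3801 + 410 = 4211
plot 12: 4211 + 410 = 4621
plot 13: 4621 + 410 = 5031
plot 14: 5031 + 410 = 5441
plot 15: 5441 + 410 = 5851

111, 521, 931, 1341, 1751, 2161, 2571, 2981, 3391, 3801, 4211, 4621, 5031, 5441, 5851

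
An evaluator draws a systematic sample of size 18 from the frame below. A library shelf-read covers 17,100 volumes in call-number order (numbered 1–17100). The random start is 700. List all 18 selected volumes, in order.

k = N/n = 17100/18 = 950
volume 1: 700
volume 2: 700 + 950 = 1650
volume 3: 1650 + 950 = 2600
volume 4: 2600 + 950 = 3550
volume 5: 3550 + 950 = 4500
volume 6: 4500 + 950 = 5450
volume 7: 5450 + 950 = 6400
volume 8: 6400 + 950 = 7350
volume 9: 7350 + 950 = 8300
volume 10: 8300 + 950 = 9250
volume 11: 9250 + 950 = 10200
volume 12: 10200 + 950 = 11150
volume 13: 11150 + 950 = 12100
volume 14: 12100 + 950 = 13050
volume 15: 13050 + 950 = 14000
volume 16: 14000 + 950 = 14950
volume 17: 14950 + 950 = 15900
volume 18: 15900 + 950 = 16850

700, 1650, 2600, 3550, 4500, 5450, 6400, 7350, 8300, 9250, 10200, 11150, 12100, 13050, 14000, 14950, 15900, 16850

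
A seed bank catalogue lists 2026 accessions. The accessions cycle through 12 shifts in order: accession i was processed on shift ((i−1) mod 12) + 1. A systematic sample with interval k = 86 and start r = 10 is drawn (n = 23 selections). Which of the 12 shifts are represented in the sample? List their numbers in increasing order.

Consecutive selections differ by k = 86, so their shift numbers differ by 86 mod 12 = 2.
gcd(86, 12) = 2, so the sample visits 12/2 = 6 distinct residues mod 12.
Start 10 is shift 10; the shifts hit are 2, 4, 6, 8, 10, 12.

2, 4, 6, 8, 10, 12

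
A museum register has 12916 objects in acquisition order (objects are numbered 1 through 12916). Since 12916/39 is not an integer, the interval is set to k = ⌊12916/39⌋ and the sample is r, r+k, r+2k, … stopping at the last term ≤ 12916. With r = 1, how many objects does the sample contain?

k = ⌊12916/39⌋ = 331
Achieved size = ⌊(12916 − 1)/331⌋ + 1 = ⌊12915/331⌋ + 1 = 39 + 1 = 40
(last selection: 1 + 39×331 = 12910 ≤ 12916; next would be 13241 > 12916)

40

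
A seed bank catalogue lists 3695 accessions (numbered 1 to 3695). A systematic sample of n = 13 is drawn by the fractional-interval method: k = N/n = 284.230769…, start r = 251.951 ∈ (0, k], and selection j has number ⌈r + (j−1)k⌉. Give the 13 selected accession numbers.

j=1: r + 0k = 251.951 → ⌈·⌉ = 252
j=2: r + 1k = 536.181769… → ⌈·⌉ = 537
j=3: r + 2k = 820.412538… → ⌈·⌉ = 821
j=4: r + 3k = 1104.643307… → ⌈·⌉ = 1105
j=5: r + 4k = 1388.874076… → ⌈·⌉ = 1389
j=6: r + 5k = 1673.104846… → ⌈·⌉ = 1674
j=7: r + 6k = 1957.335615… → ⌈·⌉ = 1958
j=8: r + 7k = 2241.566384… → ⌈·⌉ = 2242
j=9: r + 8k = 2525.797153… → ⌈·⌉ = 2526
j=10: r + 9k = 2810.027923… → ⌈·⌉ = 2811
j=11: r + 10k = 3094.258692… → ⌈·⌉ = 3095
j=12: r + 11k = 3378.489461… → ⌈·⌉ = 3379
j=13: r + 12k = 3662.720230… → ⌈·⌉ = 3663

252, 537, 821, 1105, 1389, 1674, 1958, 2242, 2526, 2811, 3095, 3379, 3663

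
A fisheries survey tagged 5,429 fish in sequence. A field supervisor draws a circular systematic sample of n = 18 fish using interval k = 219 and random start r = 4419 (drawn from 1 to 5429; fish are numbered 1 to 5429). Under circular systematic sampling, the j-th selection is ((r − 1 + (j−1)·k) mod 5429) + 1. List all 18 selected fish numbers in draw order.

4419, 4638, 4857, 5076, 5295, 85, 304, 523, 742, 961, 1180, 1399, 1618, 1837, 2056, 2275, 2494, 2713

Selection 1: 4419
Selection 2: 4419 + 219 = 4638
Selection 3: 4638 + 219 = 4857
Selection 4: 4857 + 219 = 5076
Selection 5: 5076 + 219 = 5295
Selection 6: 5295 + 219 = 5514 → 5514 − 5429 = 85
Selection 7: 85 + 219 = 304
Selection 8: 304 + 219 = 523
Selection 9: 523 + 219 = 742
Selection 10: 742 + 219 = 961
Selection 11: 961 + 219 = 1180
Selection 12: 1180 + 219 = 1399
Selection 13: 1399 + 219 = 1618
Selection 14: 1618 + 219 = 1837
Selection 15: 1837 + 219 = 2056
Selection 16: 2056 + 219 = 2275
Selection 17: 2275 + 219 = 2494
Selection 18: 2494 + 219 = 2713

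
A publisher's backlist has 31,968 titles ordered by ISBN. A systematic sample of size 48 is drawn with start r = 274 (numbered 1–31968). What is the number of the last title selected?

31576

k = 31968/48 = 666
48th selection = r + (48−1)·k = 274 + 47×666 = 274 + 31302 = 31576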